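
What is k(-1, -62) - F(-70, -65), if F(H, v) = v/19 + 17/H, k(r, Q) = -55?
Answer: -68277/1330 ≈ -51.336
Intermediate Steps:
F(H, v) = 17/H + v/19 (F(H, v) = v*(1/19) + 17/H = v/19 + 17/H = 17/H + v/19)
k(-1, -62) - F(-70, -65) = -55 - (17/(-70) + (1/19)*(-65)) = -55 - (17*(-1/70) - 65/19) = -55 - (-17/70 - 65/19) = -55 - 1*(-4873/1330) = -55 + 4873/1330 = -68277/1330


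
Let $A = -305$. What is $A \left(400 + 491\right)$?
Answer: $-271755$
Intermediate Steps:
$A \left(400 + 491\right) = - 305 \left(400 + 491\right) = \left(-305\right) 891 = -271755$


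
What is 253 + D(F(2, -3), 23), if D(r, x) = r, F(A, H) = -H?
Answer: 256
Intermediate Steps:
253 + D(F(2, -3), 23) = 253 - 1*(-3) = 253 + 3 = 256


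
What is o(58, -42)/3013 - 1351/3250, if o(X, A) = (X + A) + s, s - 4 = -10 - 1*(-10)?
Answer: -4005563/9792250 ≈ -0.40905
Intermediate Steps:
s = 4 (s = 4 + (-10 - 1*(-10)) = 4 + (-10 + 10) = 4 + 0 = 4)
o(X, A) = 4 + A + X (o(X, A) = (X + A) + 4 = (A + X) + 4 = 4 + A + X)
o(58, -42)/3013 - 1351/3250 = (4 - 42 + 58)/3013 - 1351/3250 = 20*(1/3013) - 1351*1/3250 = 20/3013 - 1351/3250 = -4005563/9792250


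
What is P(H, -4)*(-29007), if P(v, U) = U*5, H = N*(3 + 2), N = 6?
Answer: 580140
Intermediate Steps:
H = 30 (H = 6*(3 + 2) = 6*5 = 30)
P(v, U) = 5*U
P(H, -4)*(-29007) = (5*(-4))*(-29007) = -20*(-29007) = 580140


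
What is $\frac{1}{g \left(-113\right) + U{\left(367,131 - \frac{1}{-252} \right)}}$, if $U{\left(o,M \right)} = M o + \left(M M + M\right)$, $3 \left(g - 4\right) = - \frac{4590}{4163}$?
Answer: $\frac{264367152}{17173562534987} \approx 1.5394 \cdot 10^{-5}$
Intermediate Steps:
$g = \frac{15122}{4163}$ ($g = 4 + \frac{\left(-4590\right) \frac{1}{4163}}{3} = 4 + \frac{1}{3} \left(- \frac{4590}{4163}\right) = 4 - \frac{1530}{4163} = \frac{15122}{4163} \approx 3.6325$)
$U{\left(o,M \right)} = M + M^{2} + M o$ ($U{\left(o,M \right)} = M o + \left(M^{2} + M\right) = M o + \left(M + M^{2}\right) = M + M^{2} + M o$)
$\frac{1}{g \left(-113\right) + U{\left(367,131 - \frac{1}{-252} \right)}} = \frac{1}{\frac{15122}{4163} \left(-113\right) + \left(131 - \frac{1}{-252}\right) \left(1 + \left(131 - \frac{1}{-252}\right) + 367\right)} = \frac{1}{- \frac{1708786}{4163} + \left(131 - - \frac{1}{252}\right) \left(1 + \left(131 - - \frac{1}{252}\right) + 367\right)} = \frac{1}{- \frac{1708786}{4163} + \left(131 + \frac{1}{252}\right) \left(1 + \left(131 + \frac{1}{252}\right) + 367\right)} = \frac{1}{- \frac{1708786}{4163} + \frac{33013 \left(1 + \frac{33013}{252} + 367\right)}{252}} = \frac{1}{- \frac{1708786}{4163} + \frac{33013}{252} \cdot \frac{125749}{252}} = \frac{1}{- \frac{1708786}{4163} + \frac{4151351737}{63504}} = \frac{1}{\frac{17173562534987}{264367152}} = \frac{264367152}{17173562534987}$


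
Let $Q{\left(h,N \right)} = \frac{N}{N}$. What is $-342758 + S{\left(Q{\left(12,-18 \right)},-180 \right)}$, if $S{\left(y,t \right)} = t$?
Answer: $-342938$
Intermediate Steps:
$Q{\left(h,N \right)} = 1$
$-342758 + S{\left(Q{\left(12,-18 \right)},-180 \right)} = -342758 - 180 = -342938$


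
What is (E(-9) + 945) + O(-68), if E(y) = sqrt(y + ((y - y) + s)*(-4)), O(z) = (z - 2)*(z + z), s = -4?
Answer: 10465 + sqrt(7) ≈ 10468.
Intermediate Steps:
O(z) = 2*z*(-2 + z) (O(z) = (-2 + z)*(2*z) = 2*z*(-2 + z))
E(y) = sqrt(16 + y) (E(y) = sqrt(y + ((y - y) - 4)*(-4)) = sqrt(y + (0 - 4)*(-4)) = sqrt(y - 4*(-4)) = sqrt(y + 16) = sqrt(16 + y))
(E(-9) + 945) + O(-68) = (sqrt(16 - 9) + 945) + 2*(-68)*(-2 - 68) = (sqrt(7) + 945) + 2*(-68)*(-70) = (945 + sqrt(7)) + 9520 = 10465 + sqrt(7)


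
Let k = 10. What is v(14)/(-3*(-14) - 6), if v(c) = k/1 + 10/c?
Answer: 25/84 ≈ 0.29762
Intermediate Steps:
v(c) = 10 + 10/c (v(c) = 10/1 + 10/c = 10*1 + 10/c = 10 + 10/c)
v(14)/(-3*(-14) - 6) = (10 + 10/14)/(-3*(-14) - 6) = (10 + 10*(1/14))/(42 - 6) = (10 + 5/7)/36 = (75/7)*(1/36) = 25/84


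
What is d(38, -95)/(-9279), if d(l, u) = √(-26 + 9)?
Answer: -I*√17/9279 ≈ -0.00044435*I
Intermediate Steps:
d(l, u) = I*√17 (d(l, u) = √(-17) = I*√17)
d(38, -95)/(-9279) = (I*√17)/(-9279) = (I*√17)*(-1/9279) = -I*√17/9279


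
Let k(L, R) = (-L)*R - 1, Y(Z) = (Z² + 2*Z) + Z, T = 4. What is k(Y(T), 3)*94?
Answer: -7990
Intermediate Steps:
Y(Z) = Z² + 3*Z
k(L, R) = -1 - L*R (k(L, R) = -L*R - 1 = -1 - L*R)
k(Y(T), 3)*94 = (-1 - 1*4*(3 + 4)*3)*94 = (-1 - 1*4*7*3)*94 = (-1 - 1*28*3)*94 = (-1 - 84)*94 = -85*94 = -7990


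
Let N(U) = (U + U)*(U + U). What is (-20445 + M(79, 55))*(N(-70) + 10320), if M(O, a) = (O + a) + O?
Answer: -605341440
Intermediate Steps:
M(O, a) = a + 2*O
N(U) = 4*U² (N(U) = (2*U)*(2*U) = 4*U²)
(-20445 + M(79, 55))*(N(-70) + 10320) = (-20445 + (55 + 2*79))*(4*(-70)² + 10320) = (-20445 + (55 + 158))*(4*4900 + 10320) = (-20445 + 213)*(19600 + 10320) = -20232*29920 = -605341440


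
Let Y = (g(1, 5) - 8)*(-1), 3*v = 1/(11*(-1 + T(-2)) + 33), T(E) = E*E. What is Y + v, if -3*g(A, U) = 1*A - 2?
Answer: 1519/198 ≈ 7.6717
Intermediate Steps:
T(E) = E**2
g(A, U) = 2/3 - A/3 (g(A, U) = -(1*A - 2)/3 = -(A - 2)/3 = -(-2 + A)/3 = 2/3 - A/3)
v = 1/198 (v = 1/(3*(11*(-1 + (-2)**2) + 33)) = 1/(3*(11*(-1 + 4) + 33)) = 1/(3*(11*3 + 33)) = 1/(3*(33 + 33)) = (1/3)/66 = (1/3)*(1/66) = 1/198 ≈ 0.0050505)
Y = 23/3 (Y = ((2/3 - 1/3*1) - 8)*(-1) = ((2/3 - 1/3) - 8)*(-1) = (1/3 - 8)*(-1) = -23/3*(-1) = 23/3 ≈ 7.6667)
Y + v = 23/3 + 1/198 = 1519/198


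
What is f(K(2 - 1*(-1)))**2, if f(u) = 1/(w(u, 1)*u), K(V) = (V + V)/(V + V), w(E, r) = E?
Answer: 1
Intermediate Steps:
K(V) = 1 (K(V) = (2*V)/((2*V)) = (2*V)*(1/(2*V)) = 1)
f(u) = u**(-2) (f(u) = 1/(u*u) = 1/(u**2) = u**(-2))
f(K(2 - 1*(-1)))**2 = (1**(-2))**2 = 1**2 = 1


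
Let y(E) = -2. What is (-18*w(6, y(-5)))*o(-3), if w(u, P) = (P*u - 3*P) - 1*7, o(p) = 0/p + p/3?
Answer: -234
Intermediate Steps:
o(p) = p/3 (o(p) = 0 + p*(1/3) = 0 + p/3 = p/3)
w(u, P) = -7 - 3*P + P*u (w(u, P) = (-3*P + P*u) - 7 = -7 - 3*P + P*u)
(-18*w(6, y(-5)))*o(-3) = (-18*(-7 - 3*(-2) - 2*6))*((1/3)*(-3)) = -18*(-7 + 6 - 12)*(-1) = -18*(-13)*(-1) = 234*(-1) = -234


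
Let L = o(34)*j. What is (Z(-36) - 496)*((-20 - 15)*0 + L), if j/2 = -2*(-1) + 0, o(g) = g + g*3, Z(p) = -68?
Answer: -306816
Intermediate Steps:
o(g) = 4*g (o(g) = g + 3*g = 4*g)
j = 4 (j = 2*(-2*(-1) + 0) = 2*(2 + 0) = 2*2 = 4)
L = 544 (L = (4*34)*4 = 136*4 = 544)
(Z(-36) - 496)*((-20 - 15)*0 + L) = (-68 - 496)*((-20 - 15)*0 + 544) = -564*(-35*0 + 544) = -564*(0 + 544) = -564*544 = -306816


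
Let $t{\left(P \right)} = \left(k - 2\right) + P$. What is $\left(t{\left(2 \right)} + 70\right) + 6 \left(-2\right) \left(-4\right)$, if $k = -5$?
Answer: $113$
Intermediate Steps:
$t{\left(P \right)} = -7 + P$ ($t{\left(P \right)} = \left(-5 - 2\right) + P = -7 + P$)
$\left(t{\left(2 \right)} + 70\right) + 6 \left(-2\right) \left(-4\right) = \left(\left(-7 + 2\right) + 70\right) + 6 \left(-2\right) \left(-4\right) = \left(-5 + 70\right) - -48 = 65 + 48 = 113$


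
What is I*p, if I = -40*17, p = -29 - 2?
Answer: 21080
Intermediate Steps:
p = -31
I = -680
I*p = -680*(-31) = 21080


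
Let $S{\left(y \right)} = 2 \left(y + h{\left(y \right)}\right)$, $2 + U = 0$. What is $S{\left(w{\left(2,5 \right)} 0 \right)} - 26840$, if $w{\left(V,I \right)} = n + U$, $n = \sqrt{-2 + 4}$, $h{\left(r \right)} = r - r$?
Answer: $-26840$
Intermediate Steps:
$h{\left(r \right)} = 0$
$n = \sqrt{2} \approx 1.4142$
$U = -2$ ($U = -2 + 0 = -2$)
$w{\left(V,I \right)} = -2 + \sqrt{2}$ ($w{\left(V,I \right)} = \sqrt{2} - 2 = -2 + \sqrt{2}$)
$S{\left(y \right)} = 2 y$ ($S{\left(y \right)} = 2 \left(y + 0\right) = 2 y$)
$S{\left(w{\left(2,5 \right)} 0 \right)} - 26840 = 2 \left(-2 + \sqrt{2}\right) 0 - 26840 = 2 \cdot 0 - 26840 = 0 - 26840 = -26840$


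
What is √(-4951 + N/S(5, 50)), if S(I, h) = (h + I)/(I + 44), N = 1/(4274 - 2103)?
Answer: I*√70589144126930/119405 ≈ 70.363*I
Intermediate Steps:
N = 1/2171 ≈ 0.00046062
S(I, h) = (I + h)/(44 + I)
√(-4951 + N/S(5, 50)) = √(-4951 + 1/(2171*(((5 + 50)/(44 + 5))))) = √(-4951 + 1/(2171*((55/49)))) = √(-4951 + 1/(2171*(((1/49)*55)))) = √(-4951 + 1/(2171*(55/49))) = √(-4951 + (1/2171)*(49/55)) = √(-4951 + 49/119405) = √(-591174106/119405) = I*√70589144126930/119405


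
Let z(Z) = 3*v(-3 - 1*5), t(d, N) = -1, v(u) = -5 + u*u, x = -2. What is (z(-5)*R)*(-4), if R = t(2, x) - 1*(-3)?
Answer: -1416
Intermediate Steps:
v(u) = -5 + u²
z(Z) = 177 (z(Z) = 3*(-5 + (-3 - 1*5)²) = 3*(-5 + (-3 - 5)²) = 3*(-5 + (-8)²) = 3*(-5 + 64) = 3*59 = 177)
R = 2 (R = -1 - 1*(-3) = -1 + 3 = 2)
(z(-5)*R)*(-4) = (177*2)*(-4) = 354*(-4) = -1416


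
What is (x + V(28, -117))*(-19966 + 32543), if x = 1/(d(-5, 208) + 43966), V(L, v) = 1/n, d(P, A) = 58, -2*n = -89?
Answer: 1108499049/3918136 ≈ 282.92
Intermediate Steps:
n = 89/2 (n = -1/2*(-89) = 89/2 ≈ 44.500)
V(L, v) = 2/89 (V(L, v) = 1/(89/2) = 2/89)
x = 1/44024 (x = 1/(58 + 43966) = 1/44024 ≈ 2.2715e-5)
(x + V(28, -117))*(-19966 + 32543) = (1/44024 + 2/89)*(-19966 + 32543) = (88137/3918136)*12577 = 1108499049/3918136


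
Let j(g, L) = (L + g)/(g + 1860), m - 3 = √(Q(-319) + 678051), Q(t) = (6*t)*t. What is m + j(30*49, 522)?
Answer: 1997/555 + √1288617 ≈ 1138.8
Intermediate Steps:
Q(t) = 6*t²
m = 3 + √1288617 (m = 3 + √(6*(-319)² + 678051) = 3 + √(6*101761 + 678051) = 3 + √(610566 + 678051) = 3 + √1288617 ≈ 1138.2)
j(g, L) = (L + g)/(1860 + g)
m + j(30*49, 522) = (3 + √1288617) + (522 + 30*49)/(1860 + 30*49) = (3 + √1288617) + (522 + 1470)/(1860 + 1470) = (3 + √1288617) + 1992/3330 = (3 + √1288617) + (1/3330)*1992 = (3 + √1288617) + 332/555 = 1997/555 + √1288617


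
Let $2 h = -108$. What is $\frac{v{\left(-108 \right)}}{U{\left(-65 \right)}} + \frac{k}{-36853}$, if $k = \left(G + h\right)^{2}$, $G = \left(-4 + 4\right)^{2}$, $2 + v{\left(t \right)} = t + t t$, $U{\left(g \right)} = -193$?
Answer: $- \frac{426362350}{7112629} \approx -59.944$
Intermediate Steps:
$h = -54$ ($h = \frac{1}{2} \left(-108\right) = -54$)
$v{\left(t \right)} = -2 + t + t^{2}$ ($v{\left(t \right)} = -2 + \left(t + t t\right) = -2 + \left(t + t^{2}\right) = -2 + t + t^{2}$)
$G = 0$ ($G = 0^{2} = 0$)
$k = 2916$ ($k = \left(0 - 54\right)^{2} = \left(-54\right)^{2} = 2916$)
$\frac{v{\left(-108 \right)}}{U{\left(-65 \right)}} + \frac{k}{-36853} = \frac{-2 - 108 + \left(-108\right)^{2}}{-193} + \frac{2916}{-36853} = \left(-2 - 108 + 11664\right) \left(- \frac{1}{193}\right) + 2916 \left(- \frac{1}{36853}\right) = 11554 \left(- \frac{1}{193}\right) - \frac{2916}{36853} = - \frac{11554}{193} - \frac{2916}{36853} = - \frac{426362350}{7112629}$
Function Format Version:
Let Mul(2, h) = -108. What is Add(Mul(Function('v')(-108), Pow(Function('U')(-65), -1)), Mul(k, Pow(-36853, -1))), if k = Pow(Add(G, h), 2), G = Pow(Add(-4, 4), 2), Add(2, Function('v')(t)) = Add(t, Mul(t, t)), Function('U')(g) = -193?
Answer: Rational(-426362350, 7112629) ≈ -59.944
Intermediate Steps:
h = -54 (h = Mul(Rational(1, 2), -108) = -54)
Function('v')(t) = Add(-2, t, Pow(t, 2)) (Function('v')(t) = Add(-2, Add(t, Mul(t, t))) = Add(-2, Add(t, Pow(t, 2))) = Add(-2, t, Pow(t, 2)))
G = 0 (G = Pow(0, 2) = 0)
k = 2916 (k = Pow(Add(0, -54), 2) = Pow(-54, 2) = 2916)
Add(Mul(Function('v')(-108), Pow(Function('U')(-65), -1)), Mul(k, Pow(-36853, -1))) = Add(Mul(Add(-2, -108, Pow(-108, 2)), Pow(-193, -1)), Mul(2916, Pow(-36853, -1))) = Add(Mul(Add(-2, -108, 11664), Rational(-1, 193)), Mul(2916, Rational(-1, 36853))) = Add(Mul(11554, Rational(-1, 193)), Rational(-2916, 36853)) = Add(Rational(-11554, 193), Rational(-2916, 36853)) = Rational(-426362350, 7112629)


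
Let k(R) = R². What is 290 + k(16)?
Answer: 546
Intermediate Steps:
290 + k(16) = 290 + 16² = 290 + 256 = 546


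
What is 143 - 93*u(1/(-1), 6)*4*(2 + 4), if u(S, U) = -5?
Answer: 11303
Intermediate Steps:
143 - 93*u(1/(-1), 6)*4*(2 + 4) = 143 - (-465)*4*(2 + 4) = 143 - (-465)*4*6 = 143 - (-465)*24 = 143 - 93*(-120) = 143 + 11160 = 11303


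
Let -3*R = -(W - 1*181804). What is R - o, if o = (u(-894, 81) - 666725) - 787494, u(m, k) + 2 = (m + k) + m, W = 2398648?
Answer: 2194876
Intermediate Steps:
u(m, k) = -2 + k + 2*m (u(m, k) = -2 + ((m + k) + m) = -2 + ((k + m) + m) = -2 + (k + 2*m) = -2 + k + 2*m)
R = 738948 (R = -(-1)*(2398648 - 1*181804)/3 = -(-1)*(2398648 - 181804)/3 = -(-1)*2216844/3 = -⅓*(-2216844) = 738948)
o = -1455928 (o = ((-2 + 81 + 2*(-894)) - 666725) - 787494 = ((-2 + 81 - 1788) - 666725) - 787494 = (-1709 - 666725) - 787494 = -668434 - 787494 = -1455928)
R - o = 738948 - 1*(-1455928) = 738948 + 1455928 = 2194876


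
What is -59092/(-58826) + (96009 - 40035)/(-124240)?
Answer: 1012215889/1827135560 ≈ 0.55399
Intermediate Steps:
-59092/(-58826) + (96009 - 40035)/(-124240) = -59092*(-1/58826) + 55974*(-1/124240) = 29546/29413 - 27987/62120 = 1012215889/1827135560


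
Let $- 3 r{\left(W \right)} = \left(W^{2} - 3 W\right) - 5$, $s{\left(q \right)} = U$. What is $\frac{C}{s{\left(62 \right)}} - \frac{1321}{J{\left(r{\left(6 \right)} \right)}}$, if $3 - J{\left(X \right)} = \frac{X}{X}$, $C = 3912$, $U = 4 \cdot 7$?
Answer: $- \frac{7291}{14} \approx -520.79$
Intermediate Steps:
$U = 28$
$s{\left(q \right)} = 28$
$r{\left(W \right)} = \frac{5}{3} + W - \frac{W^{2}}{3}$ ($r{\left(W \right)} = - \frac{\left(W^{2} - 3 W\right) - 5}{3} = - \frac{-5 + W^{2} - 3 W}{3} = \frac{5}{3} + W - \frac{W^{2}}{3}$)
$J{\left(X \right)} = 2$ ($J{\left(X \right)} = 3 - \frac{X}{X} = 3 - 1 = 2$)
$\frac{C}{s{\left(62 \right)}} - \frac{1321}{J{\left(r{\left(6 \right)} \right)}} = \frac{3912}{28} - \frac{1321}{2} = 3912 \cdot \frac{1}{28} - \frac{1321}{2} = \frac{978}{7} - \frac{1321}{2} = - \frac{7291}{14}$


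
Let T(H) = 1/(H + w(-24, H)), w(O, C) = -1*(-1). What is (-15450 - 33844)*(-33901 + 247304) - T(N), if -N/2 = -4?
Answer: -94675387339/9 ≈ -1.0519e+10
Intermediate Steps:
N = 8 (N = -2*(-4) = 8)
w(O, C) = 1
T(H) = 1/(1 + H) (T(H) = 1/(H + 1) = 1/(1 + H))
(-15450 - 33844)*(-33901 + 247304) - T(N) = (-15450 - 33844)*(-33901 + 247304) - 1/(1 + 8) = -49294*213403 - 1/9 = -10519487482 - 1*⅑ = -10519487482 - ⅑ = -94675387339/9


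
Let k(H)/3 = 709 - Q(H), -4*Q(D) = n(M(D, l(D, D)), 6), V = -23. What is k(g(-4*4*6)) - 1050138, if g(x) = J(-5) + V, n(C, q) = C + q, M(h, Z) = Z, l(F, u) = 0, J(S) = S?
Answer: -2096013/2 ≈ -1.0480e+6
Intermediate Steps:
Q(D) = -3/2 (Q(D) = -(0 + 6)/4 = -¼*6 = -3/2)
g(x) = -28 (g(x) = -5 - 23 = -28)
k(H) = 4263/2 (k(H) = 3*(709 - 1*(-3/2)) = 3*(709 + 3/2) = 3*(1421/2) = 4263/2)
k(g(-4*4*6)) - 1050138 = 4263/2 - 1050138 = -2096013/2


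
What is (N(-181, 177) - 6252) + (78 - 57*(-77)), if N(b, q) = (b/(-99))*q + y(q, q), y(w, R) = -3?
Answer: -48325/33 ≈ -1464.4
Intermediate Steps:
N(b, q) = -3 - b*q/99 (N(b, q) = (b/(-99))*q - 3 = (-b/99)*q - 3 = -b*q/99 - 3 = -3 - b*q/99)
(N(-181, 177) - 6252) + (78 - 57*(-77)) = ((-3 - 1/99*(-181)*177) - 6252) + (78 - 57*(-77)) = ((-3 + 10679/33) - 6252) + (78 + 4389) = (10580/33 - 6252) + 4467 = -195736/33 + 4467 = -48325/33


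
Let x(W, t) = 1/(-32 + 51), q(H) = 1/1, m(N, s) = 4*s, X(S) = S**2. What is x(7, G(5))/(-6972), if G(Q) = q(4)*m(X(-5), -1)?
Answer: -1/132468 ≈ -7.5490e-6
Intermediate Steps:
q(H) = 1
G(Q) = -4 (G(Q) = 1*(4*(-1)) = 1*(-4) = -4)
x(W, t) = 1/19
x(7, G(5))/(-6972) = (1/19)/(-6972) = (1/19)*(-1/6972) = -1/132468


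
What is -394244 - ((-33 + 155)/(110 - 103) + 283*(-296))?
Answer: -2173454/7 ≈ -3.1049e+5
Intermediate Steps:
-394244 - ((-33 + 155)/(110 - 103) + 283*(-296)) = -394244 - (122/7 - 83768) = -394244 - 1*(-586254/7) = -394244 + 586254/7 = -2173454/7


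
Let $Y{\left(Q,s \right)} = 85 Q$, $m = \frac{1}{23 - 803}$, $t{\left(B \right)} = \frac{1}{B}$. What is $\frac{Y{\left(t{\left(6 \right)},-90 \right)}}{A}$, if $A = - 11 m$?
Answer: $\frac{11050}{11} \approx 1004.5$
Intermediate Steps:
$m = - \frac{1}{780}$ ($m = \frac{1}{-780} = - \frac{1}{780} \approx -0.0012821$)
$A = \frac{11}{780}$ ($A = \left(-11\right) \left(- \frac{1}{780}\right) = \frac{11}{780} \approx 0.014103$)
$\frac{Y{\left(t{\left(6 \right)},-90 \right)}}{A} = \frac{85 \cdot \frac{1}{6}}{\frac{11}{780}} = 85 \cdot \frac{1}{6} \cdot \frac{780}{11} = \frac{85}{6} \cdot \frac{780}{11} = \frac{11050}{11}$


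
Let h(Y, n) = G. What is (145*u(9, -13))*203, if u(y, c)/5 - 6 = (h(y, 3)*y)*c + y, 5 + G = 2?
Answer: 53866050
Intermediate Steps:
G = -3 (G = -5 + 2 = -3)
h(Y, n) = -3
u(y, c) = 30 + 5*y - 15*c*y (u(y, c) = 30 + 5*((-3*y)*c + y) = 30 + 5*(-3*c*y + y) = 30 + 5*(y - 3*c*y) = 30 + (5*y - 15*c*y) = 30 + 5*y - 15*c*y)
(145*u(9, -13))*203 = (145*(30 + 5*9 - 15*(-13)*9))*203 = (145*(30 + 45 + 1755))*203 = (145*1830)*203 = 265350*203 = 53866050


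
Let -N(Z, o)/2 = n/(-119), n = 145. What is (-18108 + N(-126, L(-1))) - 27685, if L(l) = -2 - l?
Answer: -5449077/119 ≈ -45791.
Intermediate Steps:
N(Z, o) = 290/119 (N(Z, o) = -290/(-119) = -290*(-1)/119 = -2*(-145/119) = 290/119)
(-18108 + N(-126, L(-1))) - 27685 = (-18108 + 290/119) - 27685 = -2154562/119 - 27685 = -5449077/119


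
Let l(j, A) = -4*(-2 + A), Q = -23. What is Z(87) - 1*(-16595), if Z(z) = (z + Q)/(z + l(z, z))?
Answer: 4198471/253 ≈ 16595.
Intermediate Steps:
l(j, A) = 8 - 4*A
Z(z) = (-23 + z)/(8 - 3*z) (Z(z) = (z - 23)/(z + (8 - 4*z)) = (-23 + z)/(8 - 3*z))
Z(87) - 1*(-16595) = (23 - 1*87)/(-8 + 3*87) - 1*(-16595) = (23 - 87)/(-8 + 261) + 16595 = -64/253 + 16595 = 4198471/253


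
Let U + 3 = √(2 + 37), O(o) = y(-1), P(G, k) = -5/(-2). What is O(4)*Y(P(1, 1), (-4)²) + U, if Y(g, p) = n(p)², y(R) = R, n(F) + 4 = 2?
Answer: -7 + √39 ≈ -0.75500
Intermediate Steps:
n(F) = -2 (n(F) = -4 + 2 = -2)
P(G, k) = 5/2 (P(G, k) = -5*(-½) = 5/2)
O(o) = -1
U = -3 + √39 (U = -3 + √(2 + 37) = -3 + √39 ≈ 3.2450)
Y(g, p) = 4 (Y(g, p) = (-2)² = 4)
O(4)*Y(P(1, 1), (-4)²) + U = -1*4 + (-3 + √39) = -4 + (-3 + √39) = -7 + √39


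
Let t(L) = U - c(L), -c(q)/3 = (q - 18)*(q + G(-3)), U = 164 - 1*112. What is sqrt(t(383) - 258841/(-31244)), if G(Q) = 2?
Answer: sqrt(102898777367319)/15622 ≈ 649.33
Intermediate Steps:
U = 52 (U = 164 - 112 = 52)
c(q) = -3*(-18 + q)*(2 + q) (c(q) = -3*(q - 18)*(q + 2) = -3*(-18 + q)*(2 + q))
t(L) = -56 - 48*L + 3*L**2 (t(L) = 52 - (108 - 3*L**2 + 48*L) = 52 + (-108 - 48*L + 3*L**2) = -56 - 48*L + 3*L**2)
sqrt(t(383) - 258841/(-31244)) = sqrt((-56 - 48*383 + 3*383**2) - 258841/(-31244)) = sqrt((-56 - 18384 + 3*146689) - 258841*(-1/31244)) = sqrt((-56 - 18384 + 440067) + 258841/31244) = sqrt(421627 + 258841/31244) = sqrt(13173572829/31244) = sqrt(102898777367319)/15622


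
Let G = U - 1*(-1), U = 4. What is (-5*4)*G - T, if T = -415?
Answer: 315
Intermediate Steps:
G = 5 (G = 4 - 1*(-1) = 4 + 1 = 5)
(-5*4)*G - T = -5*4*5 - 1*(-415) = -20*5 + 415 = -100 + 415 = 315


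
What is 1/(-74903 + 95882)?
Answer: 1/20979 ≈ 4.7667e-5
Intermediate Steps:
1/(-74903 + 95882) = 1/20979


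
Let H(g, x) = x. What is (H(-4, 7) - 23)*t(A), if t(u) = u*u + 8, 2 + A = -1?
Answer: -272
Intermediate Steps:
A = -3 (A = -2 - 1 = -3)
t(u) = 8 + u**2 (t(u) = u**2 + 8 = 8 + u**2)
(H(-4, 7) - 23)*t(A) = (7 - 23)*(8 + (-3)**2) = -16*(8 + 9) = -16*17 = -272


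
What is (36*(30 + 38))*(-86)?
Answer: -210528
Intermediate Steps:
(36*(30 + 38))*(-86) = (36*68)*(-86) = 2448*(-86) = -210528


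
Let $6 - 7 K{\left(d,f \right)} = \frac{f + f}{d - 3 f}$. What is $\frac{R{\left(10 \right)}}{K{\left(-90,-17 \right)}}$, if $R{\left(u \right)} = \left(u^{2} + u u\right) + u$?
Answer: $\frac{5733}{20} \approx 286.65$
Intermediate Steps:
$R{\left(u \right)} = u + 2 u^{2}$ ($R{\left(u \right)} = \left(u^{2} + u^{2}\right) + u = 2 u^{2} + u = u + 2 u^{2}$)
$K{\left(d,f \right)} = \frac{6}{7} - \frac{2 f}{7 \left(d - 3 f\right)}$ ($K{\left(d,f \right)} = \frac{6}{7} - \frac{\left(f + f\right) \frac{1}{d - 3 f}}{7} = \frac{6}{7} - \frac{2 f \frac{1}{d - 3 f}}{7} = \frac{6}{7} - \frac{2 f}{7 \left(d - 3 f\right)}$)
$\frac{R{\left(10 \right)}}{K{\left(-90,-17 \right)}} = \frac{10 \left(1 + 2 \cdot 10\right)}{\frac{2}{7} \frac{1}{-90 - -51} \left(\left(-10\right) \left(-17\right) + 3 \left(-90\right)\right)} = \frac{10 \left(1 + 20\right)}{\frac{2}{7} \frac{1}{-90 + 51} \left(170 - 270\right)} = \frac{10 \cdot 21}{\frac{2}{7} \frac{1}{-39} \left(-100\right)} = \frac{210}{\frac{2}{7} \left(- \frac{1}{39}\right) \left(-100\right)} = \frac{210}{\frac{200}{273}} = 210 \cdot \frac{273}{200} = \frac{5733}{20}$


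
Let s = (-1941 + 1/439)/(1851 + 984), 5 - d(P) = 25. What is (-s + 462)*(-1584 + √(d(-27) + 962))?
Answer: -101348038528/138285 + 575841128*√942/1244565 ≈ -7.1869e+5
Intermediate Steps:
d(P) = -20 (d(P) = 5 - 1*25 = 5 - 25 = -20)
s = -852098/1244565 (s = (-1941 + 1/439)/2835 = -852098/439*1/2835 = -852098/1244565 ≈ -0.68466)
(-s + 462)*(-1584 + √(d(-27) + 962)) = (-1*(-852098/1244565) + 462)*(-1584 + √(-20 + 962)) = (852098/1244565 + 462)*(-1584 + √942) = 575841128*(-1584 + √942)/1244565 = -101348038528/138285 + 575841128*√942/1244565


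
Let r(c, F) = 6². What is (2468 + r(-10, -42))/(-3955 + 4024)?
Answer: 2504/69 ≈ 36.290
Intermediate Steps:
r(c, F) = 36
(2468 + r(-10, -42))/(-3955 + 4024) = (2468 + 36)/(-3955 + 4024) = 2504/69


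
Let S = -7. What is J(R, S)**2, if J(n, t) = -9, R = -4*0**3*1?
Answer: 81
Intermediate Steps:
R = 0 (R = -4*0*1 = 0*1 = 0)
J(R, S)**2 = (-9)**2 = 81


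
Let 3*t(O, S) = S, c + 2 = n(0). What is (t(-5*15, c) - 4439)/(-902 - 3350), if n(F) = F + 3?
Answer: 3329/3189 ≈ 1.0439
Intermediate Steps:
n(F) = 3 + F
c = 1 (c = -2 + (3 + 0) = -2 + 3 = 1)
t(O, S) = S/3
(t(-5*15, c) - 4439)/(-902 - 3350) = ((1/3)*1 - 4439)/(-902 - 3350) = (1/3 - 4439)/(-4252) = -13316/3*(-1/4252) = 3329/3189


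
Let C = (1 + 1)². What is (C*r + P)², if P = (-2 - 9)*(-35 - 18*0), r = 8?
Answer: 173889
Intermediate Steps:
C = 4 (C = 2² = 4)
P = 385 (P = -11*(-35 + 0) = -11*(-35) = 385)
(C*r + P)² = (4*8 + 385)² = (32 + 385)² = 417² = 173889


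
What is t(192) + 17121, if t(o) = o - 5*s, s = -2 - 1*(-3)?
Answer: 17308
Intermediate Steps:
s = 1 (s = -2 + 3 = 1)
t(o) = -5 + o (t(o) = o - 5*1 = o - 5 = -5 + o)
t(192) + 17121 = (-5 + 192) + 17121 = 187 + 17121 = 17308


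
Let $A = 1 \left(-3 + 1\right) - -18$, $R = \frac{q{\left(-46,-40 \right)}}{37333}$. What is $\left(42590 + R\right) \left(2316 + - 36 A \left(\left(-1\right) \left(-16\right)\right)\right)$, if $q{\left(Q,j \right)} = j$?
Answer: $- \frac{10971085767000}{37333} \approx -2.9387 \cdot 10^{8}$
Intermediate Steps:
$R = - \frac{40}{37333} \approx -0.0010714$
$A = 16$ ($A = 1 \left(-2\right) + 18 = -2 + 18 = 16$)
$\left(42590 + R\right) \left(2316 + - 36 A \left(\left(-1\right) \left(-16\right)\right)\right) = \left(42590 - \frac{40}{37333}\right) \left(2316 + \left(-36\right) 16 \left(\left(-1\right) \left(-16\right)\right)\right) = \frac{1590012430 \left(2316 - 9216\right)}{37333} = \frac{1590012430}{37333} \left(-6900\right) = - \frac{10971085767000}{37333}$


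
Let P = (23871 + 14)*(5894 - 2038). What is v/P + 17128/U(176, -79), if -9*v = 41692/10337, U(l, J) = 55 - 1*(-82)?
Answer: 36689851966863409/293467405397940 ≈ 125.02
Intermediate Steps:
P = 92100560 (P = 23885*3856 = 92100560)
U(l, J) = 137 (U(l, J) = 55 + 82 = 137)
v = -41692/93033 (v = -41692/(9*10337) = -⅑*41692/10337 = -41692/93033 ≈ -0.44814)
v/P + 17128/U(176, -79) = -41692/93033/92100560 + 17128/137 = -41692/93033*1/92100560 + 17128*(1/137) = -10423/2142097849620 + 17128/137 = 36689851966863409/293467405397940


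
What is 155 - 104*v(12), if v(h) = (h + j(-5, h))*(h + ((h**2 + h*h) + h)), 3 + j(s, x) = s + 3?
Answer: -226981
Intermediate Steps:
j(s, x) = s (j(s, x) = -3 + (s + 3) = -3 + (3 + s) = s)
v(h) = (-5 + h)*(2*h + 2*h**2) (v(h) = (h - 5)*(h + ((h**2 + h*h) + h)) = (-5 + h)*(h + ((h**2 + h**2) + h)) = (-5 + h)*(h + (2*h**2 + h)) = (-5 + h)*(h + (h + 2*h**2)) = (-5 + h)*(2*h + 2*h**2))
155 - 104*v(12) = 155 - 208*12*(-5 + 12**2 - 4*12) = 155 - 208*12*(-5 + 144 - 48) = 155 - 208*12*91 = 155 - 104*2184 = 155 - 227136 = -226981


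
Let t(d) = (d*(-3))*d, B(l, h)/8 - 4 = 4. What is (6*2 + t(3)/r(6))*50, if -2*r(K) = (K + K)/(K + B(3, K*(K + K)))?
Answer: 16350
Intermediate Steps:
B(l, h) = 64 (B(l, h) = 32 + 8*4 = 32 + 32 = 64)
t(d) = -3*d² (t(d) = (-3*d)*d = -3*d²)
r(K) = -K/(64 + K) (r(K) = -(K + K)/(2*(K + 64)) = -2*K/(2*(64 + K)) = -K/(64 + K))
(6*2 + t(3)/r(6))*50 = (6*2 + (-3*3²)/((-1*6/(64 + 6))))*50 = (12 + (-3*9)/((-1*6/70)))*50 = (12 - 27/((-1*6*1/70)))*50 = (12 - 27/(-3/35))*50 = (12 - 27*(-35/3))*50 = (12 + 315)*50 = 327*50 = 16350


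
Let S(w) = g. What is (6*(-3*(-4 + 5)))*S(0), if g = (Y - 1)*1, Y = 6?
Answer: -90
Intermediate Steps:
g = 5 (g = (6 - 1)*1 = 5*1 = 5)
S(w) = 5
(6*(-3*(-4 + 5)))*S(0) = (6*(-3*(-4 + 5)))*5 = (6*(-3*1))*5 = (6*(-3))*5 = -18*5 = -90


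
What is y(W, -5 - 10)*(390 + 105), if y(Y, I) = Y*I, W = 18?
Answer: -133650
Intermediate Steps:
y(Y, I) = I*Y
y(W, -5 - 10)*(390 + 105) = ((-5 - 10)*18)*(390 + 105) = -15*18*495 = -270*495 = -133650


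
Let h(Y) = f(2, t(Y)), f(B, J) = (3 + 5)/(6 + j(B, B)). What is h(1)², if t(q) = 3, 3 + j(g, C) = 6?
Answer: 64/81 ≈ 0.79012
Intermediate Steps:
j(g, C) = 3 (j(g, C) = -3 + 6 = 3)
f(B, J) = 8/9 (f(B, J) = (3 + 5)/(6 + 3) = 8/9)
h(Y) = 8/9
h(1)² = (8/9)² = 64/81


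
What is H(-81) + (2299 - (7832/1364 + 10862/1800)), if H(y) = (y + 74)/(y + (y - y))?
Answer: 574343551/251100 ≈ 2287.3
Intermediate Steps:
H(y) = (74 + y)/y (H(y) = (74 + y)/(y + 0) = (74 + y)/y)
H(-81) + (2299 - (7832/1364 + 10862/1800)) = (74 - 81)/(-81) + (2299 - (7832/1364 + 10862/1800)) = -1/81*(-7) + (2299 - (7832*(1/1364) + 10862*(1/1800))) = 7/81 + (2299 - (178/31 + 5431/900)) = 7/81 + (2299 - 1*328561/27900) = 7/81 + (2299 - 328561/27900) = 7/81 + 63813539/27900 = 574343551/251100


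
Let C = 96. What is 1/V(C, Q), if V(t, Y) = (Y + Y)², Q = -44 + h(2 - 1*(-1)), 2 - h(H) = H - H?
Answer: 1/7056 ≈ 0.00014172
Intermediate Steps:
h(H) = 2 (h(H) = 2 - (H - H) = 2 - 1*0 = 2 + 0 = 2)
Q = -42 (Q = -44 + 2 = -42)
V(t, Y) = 4*Y² (V(t, Y) = (2*Y)² = 4*Y²)
1/V(C, Q) = 1/(4*(-42)²) = 1/(4*1764) = 1/7056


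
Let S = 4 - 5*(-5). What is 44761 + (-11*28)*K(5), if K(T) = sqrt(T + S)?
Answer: 44761 - 308*sqrt(34) ≈ 42965.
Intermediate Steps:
S = 29 (S = 4 - 1*(-25) = 4 + 25 = 29)
K(T) = sqrt(29 + T) (K(T) = sqrt(T + 29) = sqrt(29 + T))
44761 + (-11*28)*K(5) = 44761 + (-11*28)*sqrt(29 + 5) = 44761 - 308*sqrt(34)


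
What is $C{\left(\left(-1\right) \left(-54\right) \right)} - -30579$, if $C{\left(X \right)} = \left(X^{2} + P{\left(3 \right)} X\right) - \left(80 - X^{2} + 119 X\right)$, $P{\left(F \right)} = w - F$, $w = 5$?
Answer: $30013$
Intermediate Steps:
$P{\left(F \right)} = 5 - F$
$C{\left(X \right)} = -80 - 117 X + 2 X^{2}$ ($C{\left(X \right)} = \left(X^{2} + \left(5 - 3\right) X\right) - \left(80 - X^{2} + 119 X\right) = \left(X^{2} + 2 X\right) - \left(80 - X^{2} + 119 X\right) = -80 - 117 X + 2 X^{2}$)
$C{\left(\left(-1\right) \left(-54\right) \right)} - -30579 = \left(-80 - 117 \left(\left(-1\right) \left(-54\right)\right) + 2 \left(\left(-1\right) \left(-54\right)\right)^{2}\right) - -30579 = \left(-80 - 6318 + 2 \cdot 54^{2}\right) + 30579 = \left(-80 - 6318 + 2 \cdot 2916\right) + 30579 = \left(-80 - 6318 + 5832\right) + 30579 = -566 + 30579 = 30013$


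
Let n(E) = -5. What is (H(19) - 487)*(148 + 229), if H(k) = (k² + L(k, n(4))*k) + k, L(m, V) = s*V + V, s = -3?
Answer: 31291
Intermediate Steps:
L(m, V) = -2*V (L(m, V) = -3*V + V = -2*V)
H(k) = k² + 11*k (H(k) = (k² + (-2*(-5))*k) + k = (k² + 10*k) + k = k² + 11*k)
(H(19) - 487)*(148 + 229) = (19*(11 + 19) - 487)*(148 + 229) = (19*30 - 487)*377 = (570 - 487)*377 = 83*377 = 31291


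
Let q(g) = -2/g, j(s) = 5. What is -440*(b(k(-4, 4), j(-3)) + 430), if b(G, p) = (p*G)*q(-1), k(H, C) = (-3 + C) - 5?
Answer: -171600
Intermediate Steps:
k(H, C) = -8 + C
b(G, p) = 2*G*p (b(G, p) = (p*G)*(-2/(-1)) = (G*p)*(-2*(-1)) = (G*p)*2 = 2*G*p)
-440*(b(k(-4, 4), j(-3)) + 430) = -440*(2*(-8 + 4)*5 + 430) = -440*(2*(-4)*5 + 430) = -440*(-40 + 430) = -440*390 = -171600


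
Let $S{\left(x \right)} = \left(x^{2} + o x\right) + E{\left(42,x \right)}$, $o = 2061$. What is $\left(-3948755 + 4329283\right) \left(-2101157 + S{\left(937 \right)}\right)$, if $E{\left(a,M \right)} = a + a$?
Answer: $269433991984$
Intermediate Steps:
$E{\left(a,M \right)} = 2 a$
$S{\left(x \right)} = 84 + x^{2} + 2061 x$ ($S{\left(x \right)} = \left(x^{2} + 2061 x\right) + 2 \cdot 42 = \left(x^{2} + 2061 x\right) + 84 = 84 + x^{2} + 2061 x$)
$\left(-3948755 + 4329283\right) \left(-2101157 + S{\left(937 \right)}\right) = \left(-3948755 + 4329283\right) \left(-2101157 + \left(84 + 937^{2} + 2061 \cdot 937\right)\right) = 380528 \left(-2101157 + \left(84 + 877969 + 1931157\right)\right) = 380528 \left(-2101157 + 2809210\right) = 380528 \cdot 708053 = 269433991984$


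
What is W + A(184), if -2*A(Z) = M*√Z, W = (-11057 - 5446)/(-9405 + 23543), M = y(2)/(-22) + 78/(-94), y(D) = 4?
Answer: -16503/14138 + 523*√46/517 ≈ 5.6938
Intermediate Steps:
M = -523/517 (M = 4/(-22) + 78/(-94) = 4*(-1/22) + 78*(-1/94) = -2/11 - 39/47 = -523/517 ≈ -1.0116)
W = -16503/14138 ≈ -1.1673
A(Z) = 523*√Z/1034 (A(Z) = -(-523)*√Z/1034 = 523*√Z/1034)
W + A(184) = -16503/14138 + 523*√184/1034 = -16503/14138 + 523*(2*√46)/1034 = -16503/14138 + 523*√46/517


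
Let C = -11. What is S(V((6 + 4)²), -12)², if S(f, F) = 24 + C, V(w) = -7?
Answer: 169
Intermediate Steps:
S(f, F) = 13 (S(f, F) = 24 - 11 = 13)
S(V((6 + 4)²), -12)² = 13² = 169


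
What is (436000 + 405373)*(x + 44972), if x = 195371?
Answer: 202218110939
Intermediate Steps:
(436000 + 405373)*(x + 44972) = (436000 + 405373)*(195371 + 44972) = 841373*240343 = 202218110939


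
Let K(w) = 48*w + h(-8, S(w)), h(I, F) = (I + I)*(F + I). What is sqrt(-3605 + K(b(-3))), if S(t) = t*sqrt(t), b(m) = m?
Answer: sqrt(-3621 + 48*I*sqrt(3)) ≈ 0.6908 + 60.179*I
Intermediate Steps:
S(t) = t**(3/2)
h(I, F) = 2*I*(F + I) (h(I, F) = (2*I)*(F + I) = 2*I*(F + I))
K(w) = 128 - 16*w**(3/2) + 48*w (K(w) = 48*w + 2*(-8)*(w**(3/2) - 8) = 48*w + 2*(-8)*(-8 + w**(3/2)) = 48*w + (128 - 16*w**(3/2)) = 128 - 16*w**(3/2) + 48*w)
sqrt(-3605 + K(b(-3))) = sqrt(-3605 + (128 - (-48)*I*sqrt(3) + 48*(-3))) = sqrt(-3605 + (128 - (-48)*I*sqrt(3) - 144)) = sqrt(-3605 + (128 + 48*I*sqrt(3) - 144)) = sqrt(-3605 + (-16 + 48*I*sqrt(3))) = sqrt(-3621 + 48*I*sqrt(3))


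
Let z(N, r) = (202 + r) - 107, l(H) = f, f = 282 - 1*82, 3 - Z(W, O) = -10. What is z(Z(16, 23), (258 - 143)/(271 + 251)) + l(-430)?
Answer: 154105/522 ≈ 295.22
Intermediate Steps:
Z(W, O) = 13 (Z(W, O) = 3 - 1*(-10) = 3 + 10 = 13)
f = 200 (f = 282 - 82 = 200)
l(H) = 200
z(N, r) = 95 + r
z(Z(16, 23), (258 - 143)/(271 + 251)) + l(-430) = (95 + (258 - 143)/(271 + 251)) + 200 = (95 + 115/522) + 200 = 49705/522 + 200 = 154105/522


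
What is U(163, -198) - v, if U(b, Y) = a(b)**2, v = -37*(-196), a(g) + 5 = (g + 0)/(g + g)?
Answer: -28927/4 ≈ -7231.8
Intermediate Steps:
a(g) = -9/2 (a(g) = -5 + (g + 0)/(g + g) = -5 + g/((2*g)) = -5 + g*(1/(2*g)) = -5 + 1/2 = -9/2)
v = 7252
U(b, Y) = 81/4 (U(b, Y) = (-9/2)**2 = 81/4)
U(163, -198) - v = 81/4 - 1*7252 = 81/4 - 7252 = -28927/4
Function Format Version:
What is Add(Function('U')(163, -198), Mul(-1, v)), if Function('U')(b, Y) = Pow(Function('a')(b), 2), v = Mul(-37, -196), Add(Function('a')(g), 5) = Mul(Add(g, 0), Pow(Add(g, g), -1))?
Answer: Rational(-28927, 4) ≈ -7231.8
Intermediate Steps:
Function('a')(g) = Rational(-9, 2) (Function('a')(g) = Add(-5, Mul(Add(g, 0), Pow(Add(g, g), -1))) = Add(-5, Mul(g, Pow(Mul(2, g), -1))) = Add(-5, Mul(g, Mul(Rational(1, 2), Pow(g, -1)))) = Add(-5, Rational(1, 2)) = Rational(-9, 2))
v = 7252
Function('U')(b, Y) = Rational(81, 4) (Function('U')(b, Y) = Pow(Rational(-9, 2), 2) = Rational(81, 4))
Add(Function('U')(163, -198), Mul(-1, v)) = Add(Rational(81, 4), Mul(-1, 7252)) = Add(Rational(81, 4), -7252) = Rational(-28927, 4)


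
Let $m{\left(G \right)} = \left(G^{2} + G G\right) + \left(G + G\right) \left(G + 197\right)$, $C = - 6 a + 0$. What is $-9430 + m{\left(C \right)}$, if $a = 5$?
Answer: $-17650$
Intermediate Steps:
$C = -30$ ($C = \left(-6\right) 5 + 0 = -30 + 0 = -30$)
$m{\left(G \right)} = 2 G^{2} + 2 G \left(197 + G\right)$ ($m{\left(G \right)} = \left(G^{2} + G^{2}\right) + 2 G \left(197 + G\right) = 2 G^{2} + 2 G \left(197 + G\right)$)
$-9430 + m{\left(C \right)} = -9430 + 2 \left(-30\right) \left(197 + 2 \left(-30\right)\right) = -9430 + 2 \left(-30\right) \left(197 - 60\right) = -9430 + 2 \left(-30\right) 137 = -9430 - 8220 = -17650$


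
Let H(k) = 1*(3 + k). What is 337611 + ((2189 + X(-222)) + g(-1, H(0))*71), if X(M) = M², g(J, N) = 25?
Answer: 390859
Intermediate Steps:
H(k) = 3 + k
337611 + ((2189 + X(-222)) + g(-1, H(0))*71) = 337611 + ((2189 + (-222)²) + 25*71) = 337611 + ((2189 + 49284) + 1775) = 337611 + (51473 + 1775) = 337611 + 53248 = 390859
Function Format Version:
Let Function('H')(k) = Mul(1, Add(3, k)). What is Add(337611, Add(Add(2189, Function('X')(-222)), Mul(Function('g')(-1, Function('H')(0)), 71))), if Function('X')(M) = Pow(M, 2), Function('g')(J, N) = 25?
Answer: 390859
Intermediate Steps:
Function('H')(k) = Add(3, k)
Add(337611, Add(Add(2189, Function('X')(-222)), Mul(Function('g')(-1, Function('H')(0)), 71))) = Add(337611, Add(Add(2189, Pow(-222, 2)), Mul(25, 71))) = Add(337611, Add(Add(2189, 49284), 1775)) = Add(337611, Add(51473, 1775)) = Add(337611, 53248) = 390859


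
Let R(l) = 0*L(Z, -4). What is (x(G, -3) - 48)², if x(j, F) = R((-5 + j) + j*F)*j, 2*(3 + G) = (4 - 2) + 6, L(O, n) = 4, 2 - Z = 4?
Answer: 2304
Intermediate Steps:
Z = -2 (Z = 2 - 1*4 = 2 - 4 = -2)
R(l) = 0 (R(l) = 0*4 = 0)
G = 1 (G = -3 + ((4 - 2) + 6)/2 = -3 + (2 + 6)/2 = -3 + (½)*8 = -3 + 4 = 1)
x(j, F) = 0 (x(j, F) = 0*j = 0)
(x(G, -3) - 48)² = (0 - 48)² = (-48)² = 2304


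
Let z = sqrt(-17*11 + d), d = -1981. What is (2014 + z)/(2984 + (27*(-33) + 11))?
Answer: 1007/1052 + I*sqrt(542)/1052 ≈ 0.95722 + 0.02213*I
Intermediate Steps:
z = 2*I*sqrt(542) (z = sqrt(-17*11 - 1981) = sqrt(-187 - 1981) = sqrt(-2168) = 2*I*sqrt(542) ≈ 46.562*I)
(2014 + z)/(2984 + (27*(-33) + 11)) = (2014 + 2*I*sqrt(542))/(2984 + (27*(-33) + 11)) = (2014 + 2*I*sqrt(542))/(2984 + (-891 + 11)) = (2014 + 2*I*sqrt(542))/(2984 - 880) = (2014 + 2*I*sqrt(542))/2104 = (2014 + 2*I*sqrt(542))*(1/2104) = 1007/1052 + I*sqrt(542)/1052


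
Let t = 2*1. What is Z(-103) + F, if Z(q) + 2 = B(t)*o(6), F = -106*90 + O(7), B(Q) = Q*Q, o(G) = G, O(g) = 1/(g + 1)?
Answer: -76143/8 ≈ -9517.9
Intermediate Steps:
O(g) = 1/(1 + g)
t = 2
B(Q) = Q²
F = -76319/8 (F = -106*90 + 1/(1 + 7) = -9540 + 1/8 = -9540 + ⅛ = -76319/8 ≈ -9539.9)
Z(q) = 22 (Z(q) = -2 + 2²*6 = -2 + 4*6 = -2 + 24 = 22)
Z(-103) + F = 22 - 76319/8 = -76143/8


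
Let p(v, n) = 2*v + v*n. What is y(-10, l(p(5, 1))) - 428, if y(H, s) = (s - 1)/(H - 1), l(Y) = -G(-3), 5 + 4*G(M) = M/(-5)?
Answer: -47081/110 ≈ -428.01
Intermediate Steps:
p(v, n) = 2*v + n*v
G(M) = -5/4 - M/20 (G(M) = -5/4 + (M/(-5))/4 = -5/4 + (M*(-1/5))/4 = -5/4 + (-M/5)/4 = -5/4 - M/20)
l(Y) = 11/10 (l(Y) = -(-5/4 - 1/20*(-3)) = -(-5/4 + 3/20) = -1*(-11/10) = 11/10)
y(H, s) = (-1 + s)/(-1 + H)
y(-10, l(p(5, 1))) - 428 = (-1 + 11/10)/(-1 - 10) - 428 = (1/10)/(-11) - 428 = -1/11*1/10 - 428 = -1/110 - 428 = -47081/110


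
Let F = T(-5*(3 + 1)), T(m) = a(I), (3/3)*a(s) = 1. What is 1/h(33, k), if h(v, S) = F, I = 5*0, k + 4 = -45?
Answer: 1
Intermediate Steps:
k = -49 (k = -4 - 45 = -49)
I = 0
a(s) = 1
T(m) = 1
F = 1
h(v, S) = 1
1/h(33, k) = 1/1 = 1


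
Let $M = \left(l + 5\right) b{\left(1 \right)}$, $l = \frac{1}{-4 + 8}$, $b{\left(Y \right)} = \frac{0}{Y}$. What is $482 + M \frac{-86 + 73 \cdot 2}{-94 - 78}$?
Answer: $482$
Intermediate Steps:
$b{\left(Y \right)} = 0$
$l = \frac{1}{4} \approx 0.25$
$M = 0$ ($M = \left(\frac{1}{4} + 5\right) 0 = \frac{21}{4} \cdot 0 = 0$)
$482 + M \frac{-86 + 73 \cdot 2}{-94 - 78} = 482 + 0 \frac{-86 + 73 \cdot 2}{-94 - 78} = 482 + 0 \frac{-86 + 146}{-172} = 482 + 0 \cdot 60 \left(- \frac{1}{172}\right) = 482 + 0 \left(- \frac{15}{43}\right) = 482 + 0 = 482$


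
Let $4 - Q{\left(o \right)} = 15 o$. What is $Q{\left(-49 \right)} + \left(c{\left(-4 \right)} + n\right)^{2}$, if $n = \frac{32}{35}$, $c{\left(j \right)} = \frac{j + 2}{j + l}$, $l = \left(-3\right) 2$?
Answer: $\frac{906796}{1225} \approx 740.24$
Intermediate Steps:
$l = -6$
$Q{\left(o \right)} = 4 - 15 o$
$c{\left(j \right)} = \frac{2 + j}{-6 + j}$ ($c{\left(j \right)} = \frac{j + 2}{j - 6} = \frac{2 + j}{-6 + j}$)
$n = \frac{32}{35}$ ($n = 32 \cdot \frac{1}{35} = \frac{32}{35} \approx 0.91429$)
$Q{\left(-49 \right)} + \left(c{\left(-4 \right)} + n\right)^{2} = \left(4 - -735\right) + \left(\frac{2 - 4}{-6 - 4} + \frac{32}{35}\right)^{2} = \left(4 + 735\right) + \left(\frac{1}{-10} \left(-2\right) + \frac{32}{35}\right)^{2} = 739 + \left(\left(- \frac{1}{10}\right) \left(-2\right) + \frac{32}{35}\right)^{2} = 739 + \left(\frac{1}{5} + \frac{32}{35}\right)^{2} = 739 + \left(\frac{39}{35}\right)^{2} = 739 + \frac{1521}{1225} = \frac{906796}{1225}$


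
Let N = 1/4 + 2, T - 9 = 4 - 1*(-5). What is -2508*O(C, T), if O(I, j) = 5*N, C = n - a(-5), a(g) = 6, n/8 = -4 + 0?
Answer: -28215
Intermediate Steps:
T = 18 (T = 9 + (4 - 1*(-5)) = 9 + (4 + 5) = 9 + 9 = 18)
n = -32 (n = 8*(-4 + 0) = 8*(-4) = -32)
N = 9/4 (N = 1/4 + 2 = 9/4 ≈ 2.2500)
C = -38 (C = -32 - 1*6 = -32 - 6 = -38)
O(I, j) = 45/4 (O(I, j) = 5*(9/4) = 45/4)
-2508*O(C, T) = -2508*45/4 = -28215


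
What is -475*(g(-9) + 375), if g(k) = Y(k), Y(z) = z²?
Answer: -216600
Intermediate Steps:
g(k) = k²
-475*(g(-9) + 375) = -475*((-9)² + 375) = -475*(81 + 375) = -475*456 = -216600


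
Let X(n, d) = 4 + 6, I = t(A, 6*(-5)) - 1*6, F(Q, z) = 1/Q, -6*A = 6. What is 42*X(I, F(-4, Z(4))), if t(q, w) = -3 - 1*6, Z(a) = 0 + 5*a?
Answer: 420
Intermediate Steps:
A = -1 (A = -⅙*6 = -1)
Z(a) = 5*a
t(q, w) = -9 (t(q, w) = -3 - 6 = -9)
I = -15 (I = -9 - 1*6 = -9 - 6 = -15)
X(n, d) = 10
42*X(I, F(-4, Z(4))) = 42*10 = 420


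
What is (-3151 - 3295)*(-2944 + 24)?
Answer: 18822320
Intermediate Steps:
(-3151 - 3295)*(-2944 + 24) = -6446*(-2920) = 18822320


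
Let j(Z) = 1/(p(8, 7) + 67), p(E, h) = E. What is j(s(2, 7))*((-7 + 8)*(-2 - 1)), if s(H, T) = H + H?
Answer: -1/25 ≈ -0.040000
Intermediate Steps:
s(H, T) = 2*H
j(Z) = 1/75 (j(Z) = 1/(8 + 67) = 1/75)
j(s(2, 7))*((-7 + 8)*(-2 - 1)) = ((-7 + 8)*(-2 - 1))/75 = (1*(-3))/75 = (1/75)*(-3) = -1/25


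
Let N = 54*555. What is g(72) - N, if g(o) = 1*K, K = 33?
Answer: -29937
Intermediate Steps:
g(o) = 33 (g(o) = 1*33 = 33)
N = 29970
g(72) - N = 33 - 1*29970 = 33 - 29970 = -29937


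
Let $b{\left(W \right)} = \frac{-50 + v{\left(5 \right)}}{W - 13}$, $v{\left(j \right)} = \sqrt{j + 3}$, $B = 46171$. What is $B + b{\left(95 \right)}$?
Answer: $\frac{1892986}{41} + \frac{\sqrt{2}}{41} \approx 46170.0$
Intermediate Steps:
$v{\left(j \right)} = \sqrt{3 + j}$
$b{\left(W \right)} = \frac{-50 + 2 \sqrt{2}}{-13 + W}$ ($b{\left(W \right)} = \frac{-50 + \sqrt{3 + 5}}{W - 13} = \frac{-50 + \sqrt{8}}{-13 + W} = \frac{-50 + 2 \sqrt{2}}{-13 + W}$)
$B + b{\left(95 \right)} = 46171 + \frac{2 \left(-25 + \sqrt{2}\right)}{-13 + 95} = 46171 + \frac{2 \left(-25 + \sqrt{2}\right)}{82} = 46171 + 2 \cdot \frac{1}{82} \left(-25 + \sqrt{2}\right) = 46171 - \left(\frac{25}{41} - \frac{\sqrt{2}}{41}\right) = \frac{1892986}{41} + \frac{\sqrt{2}}{41}$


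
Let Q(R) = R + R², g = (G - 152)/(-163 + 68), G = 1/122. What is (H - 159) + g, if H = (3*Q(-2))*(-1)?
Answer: -1893807/11590 ≈ -163.40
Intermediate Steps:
G = 1/122 ≈ 0.0081967
g = 18543/11590 (g = (1/122 - 152)/(-163 + 68) = -18543/122/(-95) = -18543/122*(-1/95) = 18543/11590 ≈ 1.5999)
H = -6 (H = (3*(-2*(1 - 2)))*(-1) = (3*(-2*(-1)))*(-1) = (3*2)*(-1) = 6*(-1) = -6)
(H - 159) + g = (-6 - 159) + 18543/11590 = -165 + 18543/11590 = -1893807/11590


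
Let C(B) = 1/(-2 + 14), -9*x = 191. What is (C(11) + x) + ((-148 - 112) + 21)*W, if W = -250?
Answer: 2150239/36 ≈ 59729.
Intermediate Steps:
x = -191/9 (x = -1/9*191 = -191/9 ≈ -21.222)
C(B) = 1/12
(C(11) + x) + ((-148 - 112) + 21)*W = (1/12 - 191/9) + ((-148 - 112) + 21)*(-250) = -761/36 + (-260 + 21)*(-250) = -761/36 - 239*(-250) = -761/36 + 59750 = 2150239/36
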